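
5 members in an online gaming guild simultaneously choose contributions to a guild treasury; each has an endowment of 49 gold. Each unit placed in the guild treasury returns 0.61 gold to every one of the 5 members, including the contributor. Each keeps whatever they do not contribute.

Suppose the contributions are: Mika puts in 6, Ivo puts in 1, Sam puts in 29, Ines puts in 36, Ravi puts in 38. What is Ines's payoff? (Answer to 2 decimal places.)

80.10 gold

Total contributed: 6 + 1 + 29 + 36 + 38 = 110.
Each receives 0.61 × 110 = 67.10 from the guild treasury.
Ines keeps 49 − 36 = 13, so Ines's payoff is 13 + 67.10 = 80.10.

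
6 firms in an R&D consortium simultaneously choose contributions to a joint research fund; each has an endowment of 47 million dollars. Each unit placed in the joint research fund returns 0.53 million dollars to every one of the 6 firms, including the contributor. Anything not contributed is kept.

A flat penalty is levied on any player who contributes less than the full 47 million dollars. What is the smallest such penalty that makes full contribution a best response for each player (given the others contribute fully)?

22.09 million dollars

Given the others contribute fully, the best deviation is to contribute 0 (any partial contribution still incurs the fine and gives up units whose private return 0.53 is below 1).
Deviating from 47 to 0 saves 47 million dollars but forfeits the deviator's share of the drop in the joint research fund: 0.53 × 47 = 24.91.
So the deviation gain is 47 − 24.91 = 22.09, and the fine must be at least 22.09 million dollars to wipe it out.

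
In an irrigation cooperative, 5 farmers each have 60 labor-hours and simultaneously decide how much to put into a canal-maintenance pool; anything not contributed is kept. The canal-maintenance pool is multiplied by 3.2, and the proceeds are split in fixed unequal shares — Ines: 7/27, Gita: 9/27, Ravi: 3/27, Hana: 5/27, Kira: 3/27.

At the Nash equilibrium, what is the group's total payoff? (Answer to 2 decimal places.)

For player j, contributing a unit is worthwhile iff 3.2 × (j's share) ≥ 1, i.e. iff j's share is at least 0.3125.
Only Gita (9/27) clears that bar, contributing 60; the remaining 4 contribute 0. Total contributed: 60.
The canal-maintenance pool pays out 3.2 × 60 = 192.00 in total (split across the unequal shares, but the aggregate is all that matters for the group sum).
The 4 free-riders keep 60 each, adding 240. Group total = 240 + 192.00 = 432.00.

432.00 labor-hours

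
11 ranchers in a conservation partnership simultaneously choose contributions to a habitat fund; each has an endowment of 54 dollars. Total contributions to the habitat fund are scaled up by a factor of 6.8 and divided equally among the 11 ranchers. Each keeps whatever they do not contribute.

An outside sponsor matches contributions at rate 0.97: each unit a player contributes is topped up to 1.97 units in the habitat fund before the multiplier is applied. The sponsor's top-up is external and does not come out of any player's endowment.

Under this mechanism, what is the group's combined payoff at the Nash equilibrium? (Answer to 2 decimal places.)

7957.22 dollars

The effective private return per unit is now 6.8 × 1.97 / 11 = 1.2178 > 1, so every player's dominant strategy flips to full contribution.
So the Nash equilibrium is full contribution by all 11; the group earns 6.8 × 1.97 × 594 = 7957.22.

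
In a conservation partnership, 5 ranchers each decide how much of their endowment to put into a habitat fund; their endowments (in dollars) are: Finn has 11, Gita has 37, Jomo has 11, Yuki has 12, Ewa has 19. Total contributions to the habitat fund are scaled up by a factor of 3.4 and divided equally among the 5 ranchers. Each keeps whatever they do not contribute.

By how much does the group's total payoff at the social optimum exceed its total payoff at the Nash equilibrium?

The private return per contributed unit is 3.4/5 = 0.6800 < 1 for every player regardless of endowment, so the Nash equilibrium is zero contribution and the group total is Σ E_j = 11 + 37 + 11 + 12 + 19 = 90.
Each contributed unit returns 3.400 to the group, so the social optimum is full contribution by everyone: group total = 3.400 × 90 = 306.00.
Efficiency loss = (3.400 − 1) × 90 = 216.00.

216.00 dollars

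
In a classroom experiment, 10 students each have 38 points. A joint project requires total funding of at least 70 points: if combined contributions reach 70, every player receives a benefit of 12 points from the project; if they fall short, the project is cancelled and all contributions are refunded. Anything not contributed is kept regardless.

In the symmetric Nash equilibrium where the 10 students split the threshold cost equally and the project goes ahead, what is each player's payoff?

43 points

Equal share of the threshold: 70/10 = 7.
At this profile no one gains by cutting their contribution: any cut drops the total below 70, the project is cancelled, contributions are refunded, and the deviator ends with 38, which is less than 38 − 7 + 12 = 43. Contributing more than 7 just wastes the excess. So contributing exactly 7 is a best response.
Each player's payoff: 38 − 7 + 12 = 43.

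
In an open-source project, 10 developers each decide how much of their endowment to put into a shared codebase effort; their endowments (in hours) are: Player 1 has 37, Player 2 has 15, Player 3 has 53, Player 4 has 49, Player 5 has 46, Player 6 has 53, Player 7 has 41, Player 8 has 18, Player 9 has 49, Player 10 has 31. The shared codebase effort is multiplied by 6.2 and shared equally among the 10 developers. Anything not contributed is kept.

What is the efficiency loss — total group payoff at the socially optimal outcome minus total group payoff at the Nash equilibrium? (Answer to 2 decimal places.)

The private return per contributed unit is 6.2/10 = 0.6200 < 1 for every player regardless of endowment, so the Nash equilibrium is zero contribution and the group total is Σ E_j = 37 + 15 + 53 + 49 + 46 + 53 + 41 + 18 + 49 + 31 = 392.
Each contributed unit returns 6.200 to the group, so the social optimum is full contribution by everyone: group total = 6.200 × 392 = 2430.40.
Efficiency loss = (6.200 − 1) × 392 = 2038.40.

2038.40 hours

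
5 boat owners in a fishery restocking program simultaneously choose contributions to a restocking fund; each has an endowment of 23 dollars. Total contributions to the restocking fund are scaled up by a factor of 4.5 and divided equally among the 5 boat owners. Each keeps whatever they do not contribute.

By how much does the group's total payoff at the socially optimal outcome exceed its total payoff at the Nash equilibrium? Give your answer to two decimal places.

Each contributed unit returns 4.5/5 = 0.9000 to its contributor — below 1 — so contributing 0 is dominant for every player. At the Nash equilibrium everyone keeps their 23, and the group total is 5 × 23 = 115.
Each contributed unit returns 4.500 to the group as a whole (0.9000 to each of 5 players), which exceeds 1, so the social optimum is full contribution: group total = 4.500 × 115 = 517.50.
Efficiency loss = 517.50 − 115 = 402.50.

402.50 dollars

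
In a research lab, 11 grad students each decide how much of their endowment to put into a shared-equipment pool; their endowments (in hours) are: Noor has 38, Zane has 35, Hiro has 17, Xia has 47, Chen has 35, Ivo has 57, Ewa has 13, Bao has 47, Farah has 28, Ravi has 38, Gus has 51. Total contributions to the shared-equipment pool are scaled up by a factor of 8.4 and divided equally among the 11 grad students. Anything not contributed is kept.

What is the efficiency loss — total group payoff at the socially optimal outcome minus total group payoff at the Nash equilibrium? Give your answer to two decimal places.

3004.40 hours

The private return per contributed unit is 8.4/11 = 0.7636 < 1 for every player regardless of endowment, so the Nash equilibrium is zero contribution and the group total is Σ E_j = 38 + 35 + 17 + 47 + 35 + 57 + 13 + 47 + 28 + 38 + 51 = 406.
Each contributed unit returns 8.400 to the group, so the social optimum is full contribution by everyone: group total = 8.400 × 406 = 3410.40.
Efficiency loss = (8.400 − 1) × 406 = 3004.40.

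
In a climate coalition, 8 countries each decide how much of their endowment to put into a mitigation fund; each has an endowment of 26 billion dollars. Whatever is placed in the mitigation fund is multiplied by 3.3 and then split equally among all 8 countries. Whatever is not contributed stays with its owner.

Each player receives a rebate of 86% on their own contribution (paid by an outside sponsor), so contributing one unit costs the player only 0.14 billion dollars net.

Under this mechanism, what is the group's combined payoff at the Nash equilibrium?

With the mechanism, a contributed unit returns (3.3/8) / 0.14 = 2.9464 per unit of net cost to the contributor — now above 1 — so contributing fully is weakly dominant for every player.
At the Nash equilibrium everyone contributes 26. Group total payoff = 8 × (26 × 0.86 + 3.3 × 26) = 865.28.

865.28 billion dollars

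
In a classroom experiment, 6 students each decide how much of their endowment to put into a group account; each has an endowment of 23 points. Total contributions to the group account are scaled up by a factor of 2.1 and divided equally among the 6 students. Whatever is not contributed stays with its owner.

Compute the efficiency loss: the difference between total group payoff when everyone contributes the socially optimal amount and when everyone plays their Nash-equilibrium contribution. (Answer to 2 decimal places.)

Each contributed unit returns 2.1/6 = 0.3500 to its contributor — below 1 — so contributing 0 is dominant for every player. At the Nash equilibrium everyone keeps their 23, and the group total is 6 × 23 = 138.
Each contributed unit returns 2.100 to the group as a whole (0.3500 to each of 6 players), which exceeds 1, so the social optimum is full contribution: group total = 2.100 × 138 = 289.80.
Efficiency loss = 289.80 − 138 = 151.80.

151.80 points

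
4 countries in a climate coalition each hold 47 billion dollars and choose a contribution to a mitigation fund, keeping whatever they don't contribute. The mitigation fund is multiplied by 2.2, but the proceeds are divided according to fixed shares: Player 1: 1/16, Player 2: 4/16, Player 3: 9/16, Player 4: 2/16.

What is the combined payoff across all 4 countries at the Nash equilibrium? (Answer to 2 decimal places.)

244.40 billion dollars

Player j's private return per contributed unit is 2.2 × (j's share). Contributing is weakly dominant for j when that share is at least 1/2.2 = 0.4545, and contributing 0 is dominant otherwise.
The only share above 0.4545 is Player 3's 9/16, contributing 47; the remaining 3 contribute 0. Total contributed: 47.
The mitigation fund pays out 2.2 × 47 = 103.40 in total (split across the unequal shares, but the aggregate is all that matters for the group sum).
The 3 free-riders keep 47 each, adding 141. Group total = 141 + 103.40 = 244.40.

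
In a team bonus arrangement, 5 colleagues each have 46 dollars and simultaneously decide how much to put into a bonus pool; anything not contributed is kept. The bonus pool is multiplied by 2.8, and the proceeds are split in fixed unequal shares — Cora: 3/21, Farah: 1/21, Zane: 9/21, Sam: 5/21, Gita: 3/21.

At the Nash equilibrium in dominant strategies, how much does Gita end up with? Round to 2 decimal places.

For player j, contributing a unit is worthwhile iff 2.8 × (j's share) ≥ 1, i.e. iff j's share is at least 0.3571.
The only share above 0.3571 is Zane's 9/21, contributing 46; the remaining 4 contribute 0. Total contributed: 46.
Gita keeps 46 and receives 2.8 × 46 × 3/21 = 18.40 from the bonus pool, for a payoff of 64.40.

64.40 dollars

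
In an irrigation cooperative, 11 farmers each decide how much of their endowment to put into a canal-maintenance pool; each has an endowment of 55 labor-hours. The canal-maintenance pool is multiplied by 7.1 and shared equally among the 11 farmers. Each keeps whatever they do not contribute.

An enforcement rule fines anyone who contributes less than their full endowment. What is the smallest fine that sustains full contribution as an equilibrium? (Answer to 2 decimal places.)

19.50 labor-hours

Given the others contribute fully, the best deviation is to contribute 0 (any partial contribution still incurs the fine and gives up units whose private return 0.6455 is below 1).
Deviating from 55 to 0 saves 55 labor-hours but forfeits the deviator's share of the drop in the canal-maintenance pool: 7.1/11 × 55 = 35.50.
So the deviation gain is 55 − 35.50 = 19.50, and the fine must be at least 19.50 labor-hours to wipe it out.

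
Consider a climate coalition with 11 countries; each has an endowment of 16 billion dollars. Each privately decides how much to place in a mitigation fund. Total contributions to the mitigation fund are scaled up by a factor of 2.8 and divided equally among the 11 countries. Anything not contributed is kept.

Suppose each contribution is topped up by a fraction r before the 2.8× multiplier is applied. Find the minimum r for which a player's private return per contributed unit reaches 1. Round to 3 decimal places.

2.929

With matching at rate r, one contributed unit becomes (1 + r) in the mitigation fund and returns 2.8 × (1 + r) / 11 to the contributor.
Setting this equal to 1: 1 + r = 11/2.8 = 3.9286.
So the minimum matching rate is r = 3.9286 − 1 = 2.929.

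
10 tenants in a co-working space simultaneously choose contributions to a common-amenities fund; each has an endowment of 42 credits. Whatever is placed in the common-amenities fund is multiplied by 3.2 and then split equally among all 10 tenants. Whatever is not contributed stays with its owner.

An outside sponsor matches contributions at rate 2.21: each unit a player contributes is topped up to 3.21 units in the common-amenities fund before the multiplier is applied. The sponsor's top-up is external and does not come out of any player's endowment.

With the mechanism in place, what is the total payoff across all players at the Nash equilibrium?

4314.24 credits

With the mechanism, a contributed unit returns 3.2 × 3.21 / 10 = 1.0272 per unit of net cost to the contributor — now above 1 — so contributing fully is weakly dominant for every player.
At the Nash equilibrium everyone contributes 42. Group total payoff = 3.2 × 3.21 × 420 = 4314.24.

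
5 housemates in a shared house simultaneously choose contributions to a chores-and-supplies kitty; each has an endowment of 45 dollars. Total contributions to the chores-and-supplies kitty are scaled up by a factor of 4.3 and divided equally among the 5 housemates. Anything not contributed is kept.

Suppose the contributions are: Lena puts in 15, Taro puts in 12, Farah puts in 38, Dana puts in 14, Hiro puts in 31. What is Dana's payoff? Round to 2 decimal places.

125.60 dollars

Total contributed: 15 + 12 + 38 + 14 + 31 = 110.
Each receives 4.3 × 110 / 5 = 94.60 from the chores-and-supplies kitty.
Dana keeps 45 − 14 = 31, so Dana's payoff is 31 + 94.60 = 125.60.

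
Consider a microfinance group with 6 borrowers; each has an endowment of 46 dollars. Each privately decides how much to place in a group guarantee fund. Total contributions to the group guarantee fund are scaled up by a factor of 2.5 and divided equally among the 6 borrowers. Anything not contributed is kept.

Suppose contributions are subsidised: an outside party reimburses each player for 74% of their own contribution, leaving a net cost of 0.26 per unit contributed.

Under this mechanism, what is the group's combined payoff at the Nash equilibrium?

The effective private return per unit is now (2.5/6) / 0.26 = 1.6026 > 1, so every player's dominant strategy flips to full contribution.
At the Nash equilibrium everyone contributes 46. Group total payoff = 6 × (46 × 0.74 + 2.5 × 46) = 894.24.

894.24 dollars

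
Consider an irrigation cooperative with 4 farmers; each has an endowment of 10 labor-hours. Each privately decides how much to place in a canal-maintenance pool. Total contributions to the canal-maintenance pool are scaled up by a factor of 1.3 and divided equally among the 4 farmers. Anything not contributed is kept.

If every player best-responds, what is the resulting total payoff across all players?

Each contributed unit returns 1.3/4 = 0.3250 to its contributor — below 1 — so contributing 0 is dominant for every player. At the Nash equilibrium everyone keeps their 10, and the group total is 4 × 10 = 40.

40.00 labor-hours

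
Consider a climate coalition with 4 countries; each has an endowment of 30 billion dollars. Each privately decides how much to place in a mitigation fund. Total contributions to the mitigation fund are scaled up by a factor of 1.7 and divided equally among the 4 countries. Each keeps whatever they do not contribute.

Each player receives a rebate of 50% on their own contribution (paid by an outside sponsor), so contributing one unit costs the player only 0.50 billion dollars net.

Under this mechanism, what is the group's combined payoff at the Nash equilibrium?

The effective private return is (1.7/4) / 0.50 = 0.8500, which is still under 1, so the mechanism doesn't change anyone's dominant strategy: zero contribution.
At the Nash equilibrium no one contributes; group total payoff = 4 × 30 = 120.

120.00 billion dollars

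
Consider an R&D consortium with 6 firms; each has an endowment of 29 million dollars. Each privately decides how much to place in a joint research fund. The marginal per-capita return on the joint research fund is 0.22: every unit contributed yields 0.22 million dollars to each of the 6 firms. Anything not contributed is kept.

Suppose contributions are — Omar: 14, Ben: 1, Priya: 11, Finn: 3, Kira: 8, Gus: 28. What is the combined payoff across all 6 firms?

194.80 million dollars

Total contributed: 14 + 1 + 11 + 3 + 8 + 28 = 65; total kept: 6 × 29 − 65 = 109.
The joint research fund pays out 0.22 × 6 × 65 = 85.80 in aggregate.
Group total = 109 + 85.80 = 194.80.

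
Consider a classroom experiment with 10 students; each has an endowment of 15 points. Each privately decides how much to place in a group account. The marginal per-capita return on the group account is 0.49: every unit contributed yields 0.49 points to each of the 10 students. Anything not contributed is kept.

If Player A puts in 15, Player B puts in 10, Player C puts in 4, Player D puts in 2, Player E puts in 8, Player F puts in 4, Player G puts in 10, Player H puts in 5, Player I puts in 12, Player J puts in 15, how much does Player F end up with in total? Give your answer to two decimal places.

Total contributed: 15 + 10 + 4 + 2 + 8 + 4 + 10 + 5 + 12 + 15 = 85.
Each receives 0.49 × 85 = 41.65 from the group account.
Player F keeps 15 − 4 = 11, so Player F's payoff is 11 + 41.65 = 52.65.

52.65 points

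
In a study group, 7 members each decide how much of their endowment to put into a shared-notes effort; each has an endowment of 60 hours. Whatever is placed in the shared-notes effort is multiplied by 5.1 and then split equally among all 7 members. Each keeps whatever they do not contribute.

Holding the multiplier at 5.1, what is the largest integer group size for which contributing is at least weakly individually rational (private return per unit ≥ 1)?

Private return per unit is 5.1/(group size), which is ≥ 1 whenever the group size is ≤ 5.1.
The largest such integer is 5.

5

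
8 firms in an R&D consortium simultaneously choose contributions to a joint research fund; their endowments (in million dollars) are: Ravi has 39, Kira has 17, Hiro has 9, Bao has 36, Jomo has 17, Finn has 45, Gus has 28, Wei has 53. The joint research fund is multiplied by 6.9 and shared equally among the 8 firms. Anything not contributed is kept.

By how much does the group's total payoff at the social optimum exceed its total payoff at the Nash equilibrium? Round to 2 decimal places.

The private return per contributed unit is 6.9/8 = 0.8625 < 1 for every player regardless of endowment, so the Nash equilibrium is zero contribution and the group total is Σ E_j = 39 + 17 + 9 + 36 + 17 + 45 + 28 + 53 = 244.
Each contributed unit returns 6.900 to the group, so the social optimum is full contribution by everyone: group total = 6.900 × 244 = 1683.60.
Efficiency loss = (6.900 − 1) × 244 = 1439.60.

1439.60 million dollars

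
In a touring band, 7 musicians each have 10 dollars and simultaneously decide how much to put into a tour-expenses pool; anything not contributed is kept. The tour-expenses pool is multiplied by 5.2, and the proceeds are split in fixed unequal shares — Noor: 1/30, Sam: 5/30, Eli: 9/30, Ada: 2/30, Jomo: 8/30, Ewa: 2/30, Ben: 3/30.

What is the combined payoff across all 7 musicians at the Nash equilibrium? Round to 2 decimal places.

Each unit j contributes comes back to j as 5.2 × (j's share), so j prefers to contribute only if that share exceeds 1/5.2 = 0.1923; otherwise keeping the unit dominates.
Eli and Jomo are above the threshold, contributing 10 each; the remaining 5 contribute 0. Total contributed: 20.
The tour-expenses pool pays out 5.2 × 20 = 104.00 in total (split across the unequal shares, but the aggregate is all that matters for the group sum).
The 5 free-riders keep 10 each, adding 50. Group total = 50 + 104.00 = 154.00.

154.00 dollars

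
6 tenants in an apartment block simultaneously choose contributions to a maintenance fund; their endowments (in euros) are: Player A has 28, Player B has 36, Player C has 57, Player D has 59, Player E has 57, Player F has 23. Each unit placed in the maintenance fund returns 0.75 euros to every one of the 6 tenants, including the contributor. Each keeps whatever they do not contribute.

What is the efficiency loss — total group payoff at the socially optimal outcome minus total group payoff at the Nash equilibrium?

The private return per contributed unit is 0.75 < 1 for everyone, so the Nash equilibrium is zero contribution and the group total is Σ E_j = 28 + 36 + 57 + 59 + 57 + 23 = 260.
Each contributed unit returns 4.500 to the group, so the social optimum is full contribution by everyone: group total = 4.500 × 260 = 1170.00.
Efficiency loss = (4.500 − 1) × 260 = 910.00.

910.00 euros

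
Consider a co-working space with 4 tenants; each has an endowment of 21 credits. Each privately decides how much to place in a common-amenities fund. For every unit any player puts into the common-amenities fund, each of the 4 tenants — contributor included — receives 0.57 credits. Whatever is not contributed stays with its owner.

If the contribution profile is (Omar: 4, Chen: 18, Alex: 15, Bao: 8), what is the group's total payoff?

141.60 credits

Total contributed: 4 + 18 + 15 + 8 = 45; total kept: 4 × 21 − 45 = 39.
The common-amenities fund pays out 0.57 × 4 × 45 = 102.60 in aggregate.
Group total = 39 + 102.60 = 141.60.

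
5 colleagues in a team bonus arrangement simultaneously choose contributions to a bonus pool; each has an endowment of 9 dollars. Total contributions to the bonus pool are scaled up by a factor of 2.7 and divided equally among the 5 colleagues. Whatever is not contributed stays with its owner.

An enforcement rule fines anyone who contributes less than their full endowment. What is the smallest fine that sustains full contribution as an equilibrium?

4.14 dollars

Given the others contribute fully, the best deviation is to contribute 0 (any partial contribution still incurs the fine and gives up units whose private return 0.5400 is below 1).
Deviating from 9 to 0 saves 9 dollars but forfeits the deviator's share of the drop in the bonus pool: 2.7/5 × 9 = 4.86.
So the deviation gain is 9 − 4.86 = 4.14, and the fine must be at least 4.14 dollars to wipe it out.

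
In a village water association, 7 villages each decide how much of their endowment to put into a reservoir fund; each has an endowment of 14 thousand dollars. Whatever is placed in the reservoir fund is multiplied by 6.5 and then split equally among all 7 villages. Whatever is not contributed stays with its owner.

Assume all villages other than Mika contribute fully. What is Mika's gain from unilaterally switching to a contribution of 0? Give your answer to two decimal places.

Switching from a contribution of 14 to 0 lets Mika keep an extra 14 thousand dollars, but lowers the reservoir fund by 14, which costs Mika their own share of that drop: 6.5/7 × 14 = 13.00.
Net gain = 14 − 13.00 = 1.00. The private return per contributed unit (0.9286) is below 1, so free-riding is indeed the best response regardless of what the others do.

1.00 thousand dollars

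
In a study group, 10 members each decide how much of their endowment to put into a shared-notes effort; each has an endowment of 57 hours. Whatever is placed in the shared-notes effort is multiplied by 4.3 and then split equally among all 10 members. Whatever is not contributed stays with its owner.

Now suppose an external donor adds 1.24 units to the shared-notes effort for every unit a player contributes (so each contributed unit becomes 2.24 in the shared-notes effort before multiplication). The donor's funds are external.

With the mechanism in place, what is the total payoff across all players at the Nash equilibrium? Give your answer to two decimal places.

570.00 hours

The effective private return is 4.3 × 2.24 / 10 = 0.9632, which is still under 1, so the mechanism doesn't change anyone's dominant strategy: zero contribution.
At the Nash equilibrium no one contributes; group total payoff = 10 × 57 = 570.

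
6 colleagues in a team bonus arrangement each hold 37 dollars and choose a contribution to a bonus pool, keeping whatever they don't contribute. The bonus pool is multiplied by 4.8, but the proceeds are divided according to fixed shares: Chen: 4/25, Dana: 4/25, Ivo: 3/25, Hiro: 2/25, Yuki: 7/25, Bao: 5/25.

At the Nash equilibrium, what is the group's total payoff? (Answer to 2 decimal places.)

362.60 dollars

Each unit j contributes comes back to j as 4.8 × (j's share), so j prefers to contribute only if that share exceeds 1/4.8 = 0.2083; otherwise keeping the unit dominates.
The only share above 0.2083 is Yuki's 7/25, contributing 37; the remaining 5 contribute 0. Total contributed: 37.
The bonus pool pays out 4.8 × 37 = 177.60 in total (split across the unequal shares, but the aggregate is all that matters for the group sum).
The 5 free-riders keep 37 each, adding 185. Group total = 185 + 177.60 = 362.60.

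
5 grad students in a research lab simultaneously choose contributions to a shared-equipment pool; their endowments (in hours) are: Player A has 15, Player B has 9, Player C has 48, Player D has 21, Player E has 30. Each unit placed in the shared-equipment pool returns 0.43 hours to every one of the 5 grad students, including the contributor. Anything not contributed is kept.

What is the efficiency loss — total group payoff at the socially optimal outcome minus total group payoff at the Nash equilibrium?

141.45 hours

The private return per contributed unit is 0.43 < 1 for everyone, so the Nash equilibrium is zero contribution and the group total is Σ E_j = 15 + 9 + 48 + 21 + 30 = 123.
Each contributed unit returns 2.150 to the group, so the social optimum is full contribution by everyone: group total = 2.150 × 123 = 264.45.
Efficiency loss = (2.150 − 1) × 123 = 141.45.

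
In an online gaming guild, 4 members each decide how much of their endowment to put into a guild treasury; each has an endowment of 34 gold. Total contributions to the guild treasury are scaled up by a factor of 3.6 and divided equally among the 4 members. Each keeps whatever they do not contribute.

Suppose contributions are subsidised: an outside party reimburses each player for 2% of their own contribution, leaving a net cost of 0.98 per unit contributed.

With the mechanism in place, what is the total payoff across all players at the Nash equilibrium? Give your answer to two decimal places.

Even with the mechanism, each unit contributed returns only (3.6/4) / 0.98 = 0.9184 per unit of net cost, so contributing nothing is still dominant.
At the Nash equilibrium no one contributes; group total payoff = 4 × 34 = 136.

136.00 gold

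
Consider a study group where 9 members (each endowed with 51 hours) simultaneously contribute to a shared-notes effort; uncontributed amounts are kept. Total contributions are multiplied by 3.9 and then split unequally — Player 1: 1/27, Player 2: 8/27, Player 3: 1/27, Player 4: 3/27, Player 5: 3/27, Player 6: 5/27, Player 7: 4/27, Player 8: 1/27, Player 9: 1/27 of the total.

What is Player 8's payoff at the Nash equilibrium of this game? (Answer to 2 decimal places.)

A player with share s gets back 3.9·s per unit contributed, so full contribution is dominant for anyone with s > 1/3.9 = 0.2564 and zero contribution is dominant for anyone below.
Only Player 2 (8/27) clears that bar, contributing 51; the remaining 8 contribute 0. Total contributed: 51.
Player 8 keeps 51 and receives 3.9 × 51 × 1/27 = 7.37 from the shared-notes effort, for a payoff of 58.37.

58.37 hours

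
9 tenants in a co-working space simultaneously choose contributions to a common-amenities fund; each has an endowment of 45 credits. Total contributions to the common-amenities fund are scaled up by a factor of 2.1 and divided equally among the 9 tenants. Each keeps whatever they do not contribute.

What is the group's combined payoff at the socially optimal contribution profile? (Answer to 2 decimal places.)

850.50 credits

Each contributed unit returns 2.100 to the group as a whole (0.2333 to each of 9 players), which exceeds 1, so the social optimum is full contribution: group total = 2.100 × 405 = 850.50.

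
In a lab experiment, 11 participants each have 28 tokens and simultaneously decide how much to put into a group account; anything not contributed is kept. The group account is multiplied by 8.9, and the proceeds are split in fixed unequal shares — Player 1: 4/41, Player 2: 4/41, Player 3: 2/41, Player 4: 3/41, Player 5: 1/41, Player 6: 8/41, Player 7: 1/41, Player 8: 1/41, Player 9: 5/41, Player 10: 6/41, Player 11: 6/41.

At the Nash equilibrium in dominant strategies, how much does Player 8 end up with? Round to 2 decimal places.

For player j, contributing a unit is worthwhile iff 8.9 × (j's share) ≥ 1, i.e. iff j's share is at least 0.1124.
The shares above 0.1124 belong to Player 6, Player 9, Player 10 and Player 11, contributing 28 each; the remaining 7 contribute 0. Total contributed: 112.
Player 8 keeps 28 and receives 8.9 × 112 × 1/41 = 24.31 from the group account, for a payoff of 52.31.

52.31 tokens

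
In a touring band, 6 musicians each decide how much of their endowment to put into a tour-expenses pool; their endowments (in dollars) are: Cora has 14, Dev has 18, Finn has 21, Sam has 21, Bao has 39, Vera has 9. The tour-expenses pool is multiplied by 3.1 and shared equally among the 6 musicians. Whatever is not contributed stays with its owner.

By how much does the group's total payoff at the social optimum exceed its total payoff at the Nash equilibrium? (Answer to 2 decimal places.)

The private return per contributed unit is 3.1/6 = 0.5167 < 1 for every player regardless of endowment, so the Nash equilibrium is zero contribution and the group total is Σ E_j = 14 + 18 + 21 + 21 + 39 + 9 = 122.
Each contributed unit returns 3.100 to the group, so the social optimum is full contribution by everyone: group total = 3.100 × 122 = 378.20.
Efficiency loss = (3.100 − 1) × 122 = 256.20.

256.20 dollars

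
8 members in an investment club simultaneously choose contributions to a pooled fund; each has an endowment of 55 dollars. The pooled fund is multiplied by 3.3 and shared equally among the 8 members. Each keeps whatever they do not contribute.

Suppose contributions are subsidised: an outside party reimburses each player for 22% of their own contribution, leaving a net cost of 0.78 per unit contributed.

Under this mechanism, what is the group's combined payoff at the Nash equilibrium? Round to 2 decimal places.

440.00 dollars

The effective private return is (3.3/8) / 0.78 = 0.5288, which is still under 1, so the mechanism doesn't change anyone's dominant strategy: zero contribution.
At the Nash equilibrium no one contributes; group total payoff = 8 × 55 = 440.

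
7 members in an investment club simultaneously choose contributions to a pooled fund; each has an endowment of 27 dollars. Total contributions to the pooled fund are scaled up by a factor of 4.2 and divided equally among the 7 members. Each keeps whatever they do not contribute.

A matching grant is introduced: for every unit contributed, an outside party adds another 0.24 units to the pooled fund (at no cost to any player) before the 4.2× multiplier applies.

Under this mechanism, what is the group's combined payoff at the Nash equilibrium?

With the mechanism, a contributed unit returns 4.2 × 1.24 / 7 = 0.7440 per unit of net cost — still below 1 — so contributing 0 remains dominant for every player.
At the Nash equilibrium no one contributes; group total payoff = 7 × 27 = 189.

189.00 dollars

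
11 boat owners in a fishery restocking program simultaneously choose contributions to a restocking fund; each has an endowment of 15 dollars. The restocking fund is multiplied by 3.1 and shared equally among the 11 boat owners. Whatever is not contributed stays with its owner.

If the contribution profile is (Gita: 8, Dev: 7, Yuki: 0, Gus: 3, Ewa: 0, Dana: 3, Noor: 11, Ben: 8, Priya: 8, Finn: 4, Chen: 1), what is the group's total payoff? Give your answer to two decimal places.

276.30 dollars

Total contributed: 8 + 7 + 0 + 3 + 0 + 3 + 11 + 8 + 8 + 4 + 1 = 53; total kept: 11 × 15 − 53 = 112.
The restocking fund pays out 3.1 × 53 = 164.30 in aggregate.
Group total = 112 + 164.30 = 276.30.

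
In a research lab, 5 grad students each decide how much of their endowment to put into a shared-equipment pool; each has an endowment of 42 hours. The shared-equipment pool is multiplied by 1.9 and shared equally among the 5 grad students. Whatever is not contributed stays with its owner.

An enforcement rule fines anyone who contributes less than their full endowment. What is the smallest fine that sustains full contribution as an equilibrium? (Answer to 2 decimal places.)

26.04 hours

Given the others contribute fully, the best deviation is to contribute 0 (any partial contribution still incurs the fine and gives up units whose private return 0.3800 is below 1).
Deviating from 42 to 0 saves 42 hours but forfeits the deviator's share of the drop in the shared-equipment pool: 1.9/5 × 42 = 15.96.
So the deviation gain is 42 − 15.96 = 26.04, and the fine must be at least 26.04 hours to wipe it out.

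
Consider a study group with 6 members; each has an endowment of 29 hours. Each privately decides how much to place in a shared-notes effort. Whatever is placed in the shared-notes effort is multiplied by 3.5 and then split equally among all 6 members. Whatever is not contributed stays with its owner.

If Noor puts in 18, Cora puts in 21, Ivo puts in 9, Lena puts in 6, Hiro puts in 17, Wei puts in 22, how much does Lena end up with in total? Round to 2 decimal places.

Total contributed: 18 + 21 + 9 + 6 + 17 + 22 = 93.
Each receives 3.5 × 93 / 6 = 54.25 from the shared-notes effort.
Lena keeps 29 − 6 = 23, so Lena's payoff is 23 + 54.25 = 77.25.

77.25 hours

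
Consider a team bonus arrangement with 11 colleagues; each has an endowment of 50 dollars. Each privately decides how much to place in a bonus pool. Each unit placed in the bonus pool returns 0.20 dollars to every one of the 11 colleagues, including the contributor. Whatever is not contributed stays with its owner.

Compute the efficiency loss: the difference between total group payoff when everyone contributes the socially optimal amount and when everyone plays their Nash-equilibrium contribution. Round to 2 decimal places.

The private return per contributed unit is 0.20 < 1, so contributing 0 is dominant for every player. At the Nash equilibrium everyone keeps their 50, and the group total is 11 × 50 = 550.
Each contributed unit returns 2.200 to the group as a whole (0.20 to each of 11 players), which exceeds 1, so the social optimum is full contribution: group total = 2.200 × 550 = 1210.00.
Efficiency loss = 1210.00 − 550 = 660.00.

660.00 dollars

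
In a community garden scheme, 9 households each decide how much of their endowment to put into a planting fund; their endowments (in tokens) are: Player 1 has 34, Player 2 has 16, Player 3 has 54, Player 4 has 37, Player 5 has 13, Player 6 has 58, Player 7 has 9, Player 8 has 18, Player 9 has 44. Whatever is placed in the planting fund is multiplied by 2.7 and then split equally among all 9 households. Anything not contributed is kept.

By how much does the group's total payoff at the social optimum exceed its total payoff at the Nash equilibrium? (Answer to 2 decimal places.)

481.10 tokens

The private return per contributed unit is 2.7/9 = 0.3000 < 1 for every player regardless of endowment, so the Nash equilibrium is zero contribution and the group total is Σ E_j = 34 + 16 + 54 + 37 + 13 + 58 + 9 + 18 + 44 = 283.
Each contributed unit returns 2.700 to the group, so the social optimum is full contribution by everyone: group total = 2.700 × 283 = 764.10.
Efficiency loss = (2.700 − 1) × 283 = 481.10.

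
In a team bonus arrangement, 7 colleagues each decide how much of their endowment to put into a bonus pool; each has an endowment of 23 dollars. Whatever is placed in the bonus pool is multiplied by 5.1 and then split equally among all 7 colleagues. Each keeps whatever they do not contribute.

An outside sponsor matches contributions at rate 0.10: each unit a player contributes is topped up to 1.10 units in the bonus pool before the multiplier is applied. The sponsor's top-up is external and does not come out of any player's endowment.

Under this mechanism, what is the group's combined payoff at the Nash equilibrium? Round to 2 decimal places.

Even with the mechanism, each unit contributed returns only 5.1 × 1.10 / 7 = 0.8014 per unit of net cost, so contributing nothing is still dominant.
At the Nash equilibrium no one contributes; group total payoff = 7 × 23 = 161.

161.00 dollars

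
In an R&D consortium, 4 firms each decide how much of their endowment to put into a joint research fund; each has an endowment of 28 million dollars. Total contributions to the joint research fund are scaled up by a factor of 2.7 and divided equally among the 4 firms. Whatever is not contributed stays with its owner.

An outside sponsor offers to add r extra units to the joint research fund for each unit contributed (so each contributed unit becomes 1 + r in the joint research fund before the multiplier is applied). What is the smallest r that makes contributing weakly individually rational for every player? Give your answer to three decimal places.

With matching at rate r, one contributed unit becomes (1 + r) in the joint research fund and returns 2.7 × (1 + r) / 4 to the contributor.
Setting this equal to 1: 1 + r = 4/2.7 = 1.4815.
So the minimum matching rate is r = 1.4815 − 1 = 0.481.

0.481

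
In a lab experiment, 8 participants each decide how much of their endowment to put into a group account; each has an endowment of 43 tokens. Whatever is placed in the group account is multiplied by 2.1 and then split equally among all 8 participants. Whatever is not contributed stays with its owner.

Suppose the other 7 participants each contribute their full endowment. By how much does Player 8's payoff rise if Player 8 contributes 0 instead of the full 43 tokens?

Switching from a contribution of 43 to 0 lets Player 8 keep an extra 43 tokens, but lowers the group account by 43, which costs Player 8 their own share of that drop: 2.1/8 × 43 = 11.29.
Net gain = 43 − 11.29 = 31.71. The private return per contributed unit (0.2625) is below 1, so free-riding is indeed the best response regardless of what the others do.

31.71 tokens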